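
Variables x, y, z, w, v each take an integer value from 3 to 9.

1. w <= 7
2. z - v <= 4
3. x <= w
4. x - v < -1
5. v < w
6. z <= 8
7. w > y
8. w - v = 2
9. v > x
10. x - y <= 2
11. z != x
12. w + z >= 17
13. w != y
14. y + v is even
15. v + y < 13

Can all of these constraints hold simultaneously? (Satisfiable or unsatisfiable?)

Unsatisfiable

From constraint 1: w ≤ 7. From constraint 6: z ≤ 8. Hence w + z ≤ 15. But constraint 12 requires w + z ≥ 17, and 17 > 15. Contradiction.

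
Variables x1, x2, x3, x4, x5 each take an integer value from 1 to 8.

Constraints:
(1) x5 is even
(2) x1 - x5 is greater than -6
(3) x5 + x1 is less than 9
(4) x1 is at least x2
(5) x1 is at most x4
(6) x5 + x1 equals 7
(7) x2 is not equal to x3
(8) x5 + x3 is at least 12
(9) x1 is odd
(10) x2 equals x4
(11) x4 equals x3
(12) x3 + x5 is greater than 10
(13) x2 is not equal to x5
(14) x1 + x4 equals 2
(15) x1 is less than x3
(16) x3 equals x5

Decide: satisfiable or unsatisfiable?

From constraints 10, 11, and 16, x2 = x4 = x3 = x5, so x2 = x5. But constraint 13 says x2 ≠ x5. Contradiction.

Unsatisfiable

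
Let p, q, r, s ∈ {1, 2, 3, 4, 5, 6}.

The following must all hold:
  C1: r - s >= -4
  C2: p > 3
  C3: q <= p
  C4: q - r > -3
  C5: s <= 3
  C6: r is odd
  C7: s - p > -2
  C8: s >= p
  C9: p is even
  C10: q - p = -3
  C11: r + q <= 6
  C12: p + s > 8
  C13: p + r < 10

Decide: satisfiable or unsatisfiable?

Unsatisfiable

From constraint 2: p ≥ 4. From constraints 5 and 8: p ≤ s and s ≤ 3, so p ≤ 3. But 3 < 4, so no value of p works.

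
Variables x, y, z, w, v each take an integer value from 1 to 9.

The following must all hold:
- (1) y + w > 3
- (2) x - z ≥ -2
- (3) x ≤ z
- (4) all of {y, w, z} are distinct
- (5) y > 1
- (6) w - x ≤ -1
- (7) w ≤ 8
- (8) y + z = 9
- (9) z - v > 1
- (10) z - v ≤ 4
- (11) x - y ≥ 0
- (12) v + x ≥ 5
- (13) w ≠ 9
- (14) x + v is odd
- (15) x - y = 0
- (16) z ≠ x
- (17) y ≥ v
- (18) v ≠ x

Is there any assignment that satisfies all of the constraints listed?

Satisfiable

Setting (x, y, z, w, v) = (4, 4, 5, 2, 1) satisfies everything: constraint 1: y + w = 6; constraint 2: x - z = -1; constraint 6: w - x = -2, and the others follow.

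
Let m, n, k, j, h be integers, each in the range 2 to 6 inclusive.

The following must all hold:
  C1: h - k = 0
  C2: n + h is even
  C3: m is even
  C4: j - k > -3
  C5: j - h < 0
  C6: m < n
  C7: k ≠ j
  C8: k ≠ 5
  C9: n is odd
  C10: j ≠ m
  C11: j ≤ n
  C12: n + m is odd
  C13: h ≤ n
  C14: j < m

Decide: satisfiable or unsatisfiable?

Satisfiable

Take m = 4, n = 5, k = 3, j = 2, h = 3. Then constraint 1: h - k = 0; constraint 4: j - k = -1; constraint 5: j - h = -1, and every other listed constraint is also met.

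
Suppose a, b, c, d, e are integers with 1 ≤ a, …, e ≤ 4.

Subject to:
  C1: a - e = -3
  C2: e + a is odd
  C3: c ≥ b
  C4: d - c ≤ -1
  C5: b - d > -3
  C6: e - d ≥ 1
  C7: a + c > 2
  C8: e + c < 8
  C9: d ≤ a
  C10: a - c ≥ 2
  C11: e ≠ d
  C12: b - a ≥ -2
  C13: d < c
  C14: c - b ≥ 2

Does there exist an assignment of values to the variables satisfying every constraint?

Unsatisfiable

Constraints 10, 12, and 14 give b − a ≥ -2, a − c ≥ 2, c − b ≥ 2.
Adding all 3 inequalities: the left sides telescope to 0, and the right sides sum to (-2) + 2 + 2 = 2. So 0 ≥ 2, which is false.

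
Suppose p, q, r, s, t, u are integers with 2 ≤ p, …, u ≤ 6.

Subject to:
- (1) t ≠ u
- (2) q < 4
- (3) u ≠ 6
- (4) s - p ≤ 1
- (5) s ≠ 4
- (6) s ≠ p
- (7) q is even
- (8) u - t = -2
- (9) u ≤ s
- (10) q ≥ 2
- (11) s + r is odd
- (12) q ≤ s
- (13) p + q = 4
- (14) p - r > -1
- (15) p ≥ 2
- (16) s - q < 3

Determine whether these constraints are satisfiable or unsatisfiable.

Satisfiable

The assignment p = 2, q = 2, r = 2, s = 3, t = 4, u = 2 works:
  constraint 4 holds since s - p = 1.
  constraint 8 holds since u - t = -2.
The rest check out directly.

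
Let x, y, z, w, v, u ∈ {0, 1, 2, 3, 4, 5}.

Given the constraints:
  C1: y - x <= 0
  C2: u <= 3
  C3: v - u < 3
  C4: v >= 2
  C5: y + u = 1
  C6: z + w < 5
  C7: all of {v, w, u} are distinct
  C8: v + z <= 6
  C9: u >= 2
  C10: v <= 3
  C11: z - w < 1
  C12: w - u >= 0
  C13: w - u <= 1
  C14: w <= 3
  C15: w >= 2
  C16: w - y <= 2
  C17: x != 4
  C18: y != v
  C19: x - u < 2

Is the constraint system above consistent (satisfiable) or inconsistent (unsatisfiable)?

Constraints 2, 4, 9, 10, 14, and 15 confine each of v, w, u to the 2 values {2, 3}.
Constraint 7 requires all 3 of them to be distinct, but only 2 values are available — impossible by the pigeonhole principle.

Unsatisfiable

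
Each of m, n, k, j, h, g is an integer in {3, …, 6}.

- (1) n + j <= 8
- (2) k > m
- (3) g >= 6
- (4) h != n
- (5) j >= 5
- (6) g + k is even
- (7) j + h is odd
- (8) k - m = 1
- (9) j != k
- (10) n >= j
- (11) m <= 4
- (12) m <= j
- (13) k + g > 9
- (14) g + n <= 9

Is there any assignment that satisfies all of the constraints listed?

From constraint 3: g ≥ 6. From constraints 5 and 10: n ≥ j ≥ 5. Hence g + n ≥ 11. But constraint 14 requires g + n ≤ 9, and 9 < 11. Contradiction.

Unsatisfiable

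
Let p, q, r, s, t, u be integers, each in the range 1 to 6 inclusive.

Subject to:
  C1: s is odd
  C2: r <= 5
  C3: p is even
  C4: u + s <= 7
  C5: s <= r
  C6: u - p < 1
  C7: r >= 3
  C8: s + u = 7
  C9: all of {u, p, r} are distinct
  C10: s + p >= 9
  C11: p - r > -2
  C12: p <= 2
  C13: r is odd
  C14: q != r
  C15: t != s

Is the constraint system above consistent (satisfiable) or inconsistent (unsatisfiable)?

From constraints 2 and 5: s ≤ r ≤ 5. From constraint 12: p ≤ 2. Hence s + p ≤ 7. But constraint 10 requires s + p ≥ 9, and 9 > 7. Contradiction.

Unsatisfiable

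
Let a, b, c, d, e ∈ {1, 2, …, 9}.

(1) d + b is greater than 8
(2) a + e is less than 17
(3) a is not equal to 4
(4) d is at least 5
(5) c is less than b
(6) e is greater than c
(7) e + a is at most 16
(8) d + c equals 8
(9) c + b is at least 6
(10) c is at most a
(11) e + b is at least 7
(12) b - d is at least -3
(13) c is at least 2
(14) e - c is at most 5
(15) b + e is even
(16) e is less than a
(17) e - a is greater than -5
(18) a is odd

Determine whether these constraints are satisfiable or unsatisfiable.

Satisfiable

Try a = 9, b = 5, c = 3, d = 5, e = 5.
Check constraint 1: d + b = 10; constraint 2: a + e = 14; constraint 7: e + a = 14. The remaining constraints are straightforward to verify.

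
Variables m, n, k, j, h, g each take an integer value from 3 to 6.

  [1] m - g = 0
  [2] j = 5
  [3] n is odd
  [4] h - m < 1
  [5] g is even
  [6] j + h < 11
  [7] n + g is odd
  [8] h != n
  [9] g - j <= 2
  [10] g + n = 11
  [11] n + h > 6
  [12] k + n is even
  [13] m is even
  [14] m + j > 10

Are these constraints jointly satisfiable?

Satisfiable

Setting (m, n, k, j, h, g) = (6, 5, 5, 5, 4, 6) satisfies everything: constraint 1: m - g = 0; constraint 4: h - m = -2, and the others follow.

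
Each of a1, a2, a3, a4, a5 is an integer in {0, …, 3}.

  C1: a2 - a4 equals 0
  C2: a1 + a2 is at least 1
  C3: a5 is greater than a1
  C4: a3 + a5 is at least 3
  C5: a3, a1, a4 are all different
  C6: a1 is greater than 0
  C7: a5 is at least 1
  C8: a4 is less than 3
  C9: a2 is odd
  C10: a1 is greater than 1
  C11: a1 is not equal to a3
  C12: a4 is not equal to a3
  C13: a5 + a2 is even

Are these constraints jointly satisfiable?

Satisfiable

Setting (a1, a2, a3, a4, a5) = (2, 1, 3, 1, 3) satisfies everything: constraint 1: a2 - a4 = 0; constraint 2: a1 + a2 = 3; constraint 4: a3 + a5 = 6, and the others follow.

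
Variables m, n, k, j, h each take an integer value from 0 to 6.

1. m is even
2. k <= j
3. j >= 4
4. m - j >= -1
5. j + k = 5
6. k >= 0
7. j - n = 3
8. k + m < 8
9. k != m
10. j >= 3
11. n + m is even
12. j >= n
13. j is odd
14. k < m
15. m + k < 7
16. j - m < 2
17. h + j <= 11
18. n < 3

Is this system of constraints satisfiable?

Satisfiable

Setting (m, n, k, j, h) = (6, 2, 0, 5, 5) satisfies everything: constraint 4: m - j = 1; constraint 5: j + k = 5, and the others follow.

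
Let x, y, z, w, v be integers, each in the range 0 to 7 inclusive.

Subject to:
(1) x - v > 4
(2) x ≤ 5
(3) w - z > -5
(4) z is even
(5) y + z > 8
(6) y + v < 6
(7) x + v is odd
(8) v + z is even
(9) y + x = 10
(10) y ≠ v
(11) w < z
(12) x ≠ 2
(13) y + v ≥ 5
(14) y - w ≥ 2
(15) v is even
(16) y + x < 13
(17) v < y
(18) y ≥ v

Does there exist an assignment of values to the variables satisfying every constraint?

Satisfiable

Take x = 5, y = 5, z = 6, w = 2, v = 0. Then constraint 1: x - v = 5; constraint 3: w - z = -4; constraint 5: y + z = 11, and every other listed constraint is also met.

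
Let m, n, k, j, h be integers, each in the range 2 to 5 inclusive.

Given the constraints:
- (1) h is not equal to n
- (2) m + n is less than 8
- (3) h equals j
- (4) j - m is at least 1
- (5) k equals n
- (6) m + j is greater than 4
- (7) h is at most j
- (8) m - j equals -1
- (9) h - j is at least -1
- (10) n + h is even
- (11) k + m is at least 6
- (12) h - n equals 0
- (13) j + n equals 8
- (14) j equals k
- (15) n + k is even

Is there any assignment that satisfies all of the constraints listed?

Unsatisfiable

From constraints 3, 5, and 14, h = j = k = n, so h = n. But constraint 1 says h ≠ n. Contradiction.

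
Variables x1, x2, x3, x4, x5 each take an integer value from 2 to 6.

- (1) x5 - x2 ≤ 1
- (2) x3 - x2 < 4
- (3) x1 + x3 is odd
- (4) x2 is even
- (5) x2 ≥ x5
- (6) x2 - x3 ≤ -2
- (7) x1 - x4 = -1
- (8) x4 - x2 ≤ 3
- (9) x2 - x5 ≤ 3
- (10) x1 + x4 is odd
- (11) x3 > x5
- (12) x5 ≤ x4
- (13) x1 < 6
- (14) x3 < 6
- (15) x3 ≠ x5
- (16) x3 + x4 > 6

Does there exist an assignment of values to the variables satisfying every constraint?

Satisfiable

Setting (x1, x2, x3, x4, x5) = (2, 2, 5, 3, 2) satisfies everything: constraint 1: x5 - x2 = 0; constraint 2: x3 - x2 = 3, and the others follow.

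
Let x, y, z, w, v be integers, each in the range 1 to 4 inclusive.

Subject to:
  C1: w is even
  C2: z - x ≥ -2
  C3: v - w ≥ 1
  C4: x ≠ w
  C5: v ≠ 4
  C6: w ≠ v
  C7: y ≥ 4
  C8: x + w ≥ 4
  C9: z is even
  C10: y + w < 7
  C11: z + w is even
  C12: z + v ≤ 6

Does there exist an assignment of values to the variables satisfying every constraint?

Take x = 3, y = 4, z = 2, w = 2, v = 3. Then constraint 2: z - x = -1; constraint 3: v - w = 1, and every other listed constraint is also met.

Satisfiable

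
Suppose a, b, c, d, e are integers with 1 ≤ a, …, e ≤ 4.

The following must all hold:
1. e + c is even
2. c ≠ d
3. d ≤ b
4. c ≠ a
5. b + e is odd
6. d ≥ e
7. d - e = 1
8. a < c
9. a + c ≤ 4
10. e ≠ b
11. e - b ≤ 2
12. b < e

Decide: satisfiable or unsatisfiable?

Unsatisfiable

Constraints 3, 6, and 12 give d ≤ b, b < e, e ≤ d. Chaining: d ≤ b < e ≤ d, which forces d < d — impossible.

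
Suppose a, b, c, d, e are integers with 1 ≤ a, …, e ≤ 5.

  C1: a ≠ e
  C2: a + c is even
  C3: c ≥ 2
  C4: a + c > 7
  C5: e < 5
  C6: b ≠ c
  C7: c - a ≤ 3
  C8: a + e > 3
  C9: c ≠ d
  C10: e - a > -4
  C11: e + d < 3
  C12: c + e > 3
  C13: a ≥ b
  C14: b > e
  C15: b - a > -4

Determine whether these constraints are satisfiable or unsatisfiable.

Satisfiable

Try a = 3, b = 2, c = 5, d = 1, e = 1.
Check constraint 4: a + c = 8; constraint 7: c - a = 2; constraint 8: a + e = 4. The remaining constraints are straightforward to verify.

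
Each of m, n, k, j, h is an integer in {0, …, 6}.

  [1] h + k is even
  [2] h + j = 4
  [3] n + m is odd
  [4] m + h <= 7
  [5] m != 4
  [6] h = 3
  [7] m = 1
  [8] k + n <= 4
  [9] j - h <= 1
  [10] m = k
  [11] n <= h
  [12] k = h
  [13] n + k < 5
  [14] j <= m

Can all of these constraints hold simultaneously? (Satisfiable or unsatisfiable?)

Unsatisfiable

Constraint 7 fixes m = 1 and constraint 6 fixes h = 3. Constraints 10 and 12 give m = k = h, so m = h. But 1 ≠ 3 — contradiction.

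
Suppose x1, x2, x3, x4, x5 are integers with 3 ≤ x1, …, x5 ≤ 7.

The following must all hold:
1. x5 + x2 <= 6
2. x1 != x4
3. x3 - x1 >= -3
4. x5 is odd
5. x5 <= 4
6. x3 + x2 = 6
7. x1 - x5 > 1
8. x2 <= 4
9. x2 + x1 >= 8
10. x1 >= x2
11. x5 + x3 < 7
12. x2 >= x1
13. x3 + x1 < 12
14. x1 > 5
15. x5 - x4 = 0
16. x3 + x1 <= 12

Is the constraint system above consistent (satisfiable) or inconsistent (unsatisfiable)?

From constraint 14: x1 ≥ 6. From constraints 8 and 12: x1 ≤ x2 and x2 ≤ 4, so x1 ≤ 4. But 4 < 6, so no value of x1 works.

Unsatisfiable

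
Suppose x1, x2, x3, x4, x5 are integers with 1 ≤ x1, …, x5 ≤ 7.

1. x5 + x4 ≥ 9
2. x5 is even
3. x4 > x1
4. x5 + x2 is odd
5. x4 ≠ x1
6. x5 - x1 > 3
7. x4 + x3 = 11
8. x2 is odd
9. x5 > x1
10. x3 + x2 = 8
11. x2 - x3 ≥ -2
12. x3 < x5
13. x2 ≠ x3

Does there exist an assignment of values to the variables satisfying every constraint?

Take x1 = 2, x2 = 3, x3 = 5, x4 = 6, x5 = 6. Then constraint 1: x5 + x4 = 12; constraint 6: x5 - x1 = 4, and every other listed constraint is also met.

Satisfiable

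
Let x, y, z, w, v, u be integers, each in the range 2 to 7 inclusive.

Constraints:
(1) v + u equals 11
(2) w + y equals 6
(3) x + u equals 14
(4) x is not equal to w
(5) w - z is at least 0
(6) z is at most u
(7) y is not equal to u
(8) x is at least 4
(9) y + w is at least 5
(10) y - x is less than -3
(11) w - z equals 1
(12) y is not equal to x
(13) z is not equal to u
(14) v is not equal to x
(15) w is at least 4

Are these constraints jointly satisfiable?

Take x = 7, y = 2, z = 3, w = 4, v = 4, u = 7. Then constraint 1: v + u = 11; constraint 2: w + y = 6, and every other listed constraint is also met.

Satisfiable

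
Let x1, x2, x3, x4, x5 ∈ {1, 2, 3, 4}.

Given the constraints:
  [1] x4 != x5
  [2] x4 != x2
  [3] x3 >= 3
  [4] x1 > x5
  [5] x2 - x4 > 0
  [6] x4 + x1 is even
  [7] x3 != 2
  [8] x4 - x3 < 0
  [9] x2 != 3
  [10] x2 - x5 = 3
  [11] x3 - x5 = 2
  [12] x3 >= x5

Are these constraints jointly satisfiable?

Try x1 = 2, x2 = 4, x3 = 3, x4 = 2, x5 = 1.
Check constraint 5: x2 - x4 = 2; constraint 8: x4 - x3 = -1; constraint 10: x2 - x5 = 3. The remaining constraints are straightforward to verify.

Satisfiable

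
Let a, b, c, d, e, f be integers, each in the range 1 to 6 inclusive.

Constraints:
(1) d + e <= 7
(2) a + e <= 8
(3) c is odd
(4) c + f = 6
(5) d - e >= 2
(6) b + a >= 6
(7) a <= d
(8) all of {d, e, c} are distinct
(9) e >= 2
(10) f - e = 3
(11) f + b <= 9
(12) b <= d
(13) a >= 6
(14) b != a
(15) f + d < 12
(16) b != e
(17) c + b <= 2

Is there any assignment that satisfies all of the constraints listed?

Unsatisfiable

From constraints 7 and 13: d ≥ a ≥ 6. From constraint 9: e ≥ 2. Hence d + e ≥ 8. But constraint 1 requires d + e ≤ 7, and 7 < 8. Contradiction.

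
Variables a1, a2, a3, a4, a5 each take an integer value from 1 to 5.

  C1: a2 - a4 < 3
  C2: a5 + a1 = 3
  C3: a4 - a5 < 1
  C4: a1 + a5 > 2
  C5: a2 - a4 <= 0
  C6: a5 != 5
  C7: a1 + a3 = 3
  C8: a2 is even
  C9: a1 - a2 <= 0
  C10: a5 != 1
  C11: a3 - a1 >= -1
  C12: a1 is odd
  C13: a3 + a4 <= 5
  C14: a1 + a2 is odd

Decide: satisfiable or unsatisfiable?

The assignment a1 = 1, a2 = 2, a3 = 2, a4 = 2, a5 = 2 works:
  constraint 1 holds since a2 - a4 = 0.
  constraint 2 holds since a5 + a1 = 3.
  constraint 3 holds since a4 - a5 = 0.
The rest check out directly.

Satisfiable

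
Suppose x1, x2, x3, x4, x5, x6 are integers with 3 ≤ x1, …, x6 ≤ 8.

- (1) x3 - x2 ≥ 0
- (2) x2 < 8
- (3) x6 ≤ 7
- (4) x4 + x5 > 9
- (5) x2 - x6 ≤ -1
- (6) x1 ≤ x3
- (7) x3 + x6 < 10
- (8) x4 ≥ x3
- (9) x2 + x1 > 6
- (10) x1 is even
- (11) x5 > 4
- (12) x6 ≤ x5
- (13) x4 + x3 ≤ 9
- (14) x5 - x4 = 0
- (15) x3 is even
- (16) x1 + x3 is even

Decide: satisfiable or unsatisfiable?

Satisfiable

Setting (x1, x2, x3, x4, x5, x6) = (4, 3, 4, 5, 5, 4) satisfies everything: constraint 1: x3 - x2 = 1; constraint 4: x4 + x5 = 10, and the others follow.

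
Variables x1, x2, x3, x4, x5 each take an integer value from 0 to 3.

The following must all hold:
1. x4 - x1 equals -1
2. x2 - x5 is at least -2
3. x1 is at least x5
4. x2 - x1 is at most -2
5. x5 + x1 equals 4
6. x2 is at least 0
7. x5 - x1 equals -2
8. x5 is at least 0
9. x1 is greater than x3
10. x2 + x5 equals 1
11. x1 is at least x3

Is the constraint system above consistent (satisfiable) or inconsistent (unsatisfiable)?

Take x1 = 3, x2 = 0, x3 = 1, x4 = 2, x5 = 1. Then constraint 1: x4 - x1 = -1; constraint 2: x2 - x5 = -1; constraint 4: x2 - x1 = -3, and every other listed constraint is also met.

Satisfiable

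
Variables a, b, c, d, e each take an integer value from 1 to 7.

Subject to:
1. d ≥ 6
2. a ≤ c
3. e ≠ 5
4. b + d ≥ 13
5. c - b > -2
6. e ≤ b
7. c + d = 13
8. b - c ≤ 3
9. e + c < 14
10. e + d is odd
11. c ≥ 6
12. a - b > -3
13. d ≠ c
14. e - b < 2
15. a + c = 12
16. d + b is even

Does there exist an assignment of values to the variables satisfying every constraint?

One satisfying assignment is a = 6, b = 7, c = 6, d = 7, e = 6.
For the less obvious constraints — constraint 4: b + d = 14; constraint 5: c - b = -1; constraint 7: c + d = 13 — and the others hold by inspection.

Satisfiable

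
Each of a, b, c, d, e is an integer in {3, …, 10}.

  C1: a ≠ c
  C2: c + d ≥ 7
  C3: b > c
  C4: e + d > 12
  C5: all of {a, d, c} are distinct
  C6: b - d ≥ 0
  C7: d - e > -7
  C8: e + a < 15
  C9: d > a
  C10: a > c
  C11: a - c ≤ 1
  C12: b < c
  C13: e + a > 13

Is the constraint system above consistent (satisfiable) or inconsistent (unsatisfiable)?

Constraints 6, 9, 10, and 12 give b < c, c < a, a < d, d ≤ b. Chaining: b < c < a < d ≤ b, which forces b < b — impossible.

Unsatisfiable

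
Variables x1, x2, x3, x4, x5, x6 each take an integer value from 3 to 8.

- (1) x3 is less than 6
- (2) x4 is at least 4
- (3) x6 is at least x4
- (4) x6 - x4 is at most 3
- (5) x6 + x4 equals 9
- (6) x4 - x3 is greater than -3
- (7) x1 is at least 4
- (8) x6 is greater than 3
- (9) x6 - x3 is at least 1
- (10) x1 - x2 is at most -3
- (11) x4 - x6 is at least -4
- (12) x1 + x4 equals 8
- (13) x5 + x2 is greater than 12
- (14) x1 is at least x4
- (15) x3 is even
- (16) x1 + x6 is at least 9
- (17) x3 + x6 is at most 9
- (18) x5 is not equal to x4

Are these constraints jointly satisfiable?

Take x1 = 4, x2 = 8, x3 = 4, x4 = 4, x5 = 6, x6 = 5. Then constraint 4: x6 - x4 = 1; constraint 5: x6 + x4 = 9; constraint 6: x4 - x3 = 0, and every other listed constraint is also met.

Satisfiable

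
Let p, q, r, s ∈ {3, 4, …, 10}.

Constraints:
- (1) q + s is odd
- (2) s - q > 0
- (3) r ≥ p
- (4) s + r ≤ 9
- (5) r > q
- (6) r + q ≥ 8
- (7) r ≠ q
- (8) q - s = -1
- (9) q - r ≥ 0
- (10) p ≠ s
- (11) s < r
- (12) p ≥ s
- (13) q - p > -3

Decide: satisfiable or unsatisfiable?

Constraints 2, 3, 9, and 12 give r ≤ q, q < s, s ≤ p, p ≤ r. Chaining: r ≤ q < s ≤ p ≤ r, which forces r < r — impossible.

Unsatisfiable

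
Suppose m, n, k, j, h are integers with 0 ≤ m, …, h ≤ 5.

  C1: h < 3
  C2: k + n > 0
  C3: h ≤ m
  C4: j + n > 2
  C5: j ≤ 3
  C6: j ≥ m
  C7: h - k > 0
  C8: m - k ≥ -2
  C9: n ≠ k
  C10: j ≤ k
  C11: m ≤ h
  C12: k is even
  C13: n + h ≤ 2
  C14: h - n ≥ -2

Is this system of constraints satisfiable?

Unsatisfiable

Constraints 3, 6, 7, and 10 give k < h, h ≤ m, m ≤ j, j ≤ k. Chaining: k < h ≤ m ≤ j ≤ k, which forces k < k — impossible.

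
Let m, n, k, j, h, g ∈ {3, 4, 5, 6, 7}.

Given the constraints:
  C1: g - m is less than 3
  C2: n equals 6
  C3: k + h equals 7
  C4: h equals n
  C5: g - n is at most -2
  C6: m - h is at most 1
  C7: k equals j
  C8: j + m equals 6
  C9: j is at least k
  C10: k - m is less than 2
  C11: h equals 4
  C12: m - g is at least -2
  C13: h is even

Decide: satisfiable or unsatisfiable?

Constraint 11 fixes h = 4 and constraint 2 fixes n = 6, but constraint 4 requires h = n. Since 4 ≠ 6, contradiction.

Unsatisfiable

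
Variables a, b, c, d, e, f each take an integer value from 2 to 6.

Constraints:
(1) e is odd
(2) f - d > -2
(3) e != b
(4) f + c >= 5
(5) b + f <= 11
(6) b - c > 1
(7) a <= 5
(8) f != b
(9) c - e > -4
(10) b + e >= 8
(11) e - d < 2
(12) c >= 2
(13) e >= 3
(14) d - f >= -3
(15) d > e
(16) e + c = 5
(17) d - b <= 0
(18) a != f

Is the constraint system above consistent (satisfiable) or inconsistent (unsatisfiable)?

Satisfiable

Try a = 3, b = 6, c = 2, d = 4, e = 3, f = 5.
Check constraint 2: f - d = 1; constraint 4: f + c = 7; constraint 5: b + f = 11. The remaining constraints are straightforward to verify.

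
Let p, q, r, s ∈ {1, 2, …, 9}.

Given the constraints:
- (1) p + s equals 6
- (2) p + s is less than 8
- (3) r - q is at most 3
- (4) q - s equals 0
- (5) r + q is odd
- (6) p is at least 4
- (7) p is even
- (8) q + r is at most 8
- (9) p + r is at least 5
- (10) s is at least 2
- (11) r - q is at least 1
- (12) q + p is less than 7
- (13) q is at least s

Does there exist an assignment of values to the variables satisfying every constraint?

Satisfiable

Try p = 4, q = 2, r = 3, s = 2.
Check constraint 1: p + s = 6; constraint 2: p + s = 6. The remaining constraints are straightforward to verify.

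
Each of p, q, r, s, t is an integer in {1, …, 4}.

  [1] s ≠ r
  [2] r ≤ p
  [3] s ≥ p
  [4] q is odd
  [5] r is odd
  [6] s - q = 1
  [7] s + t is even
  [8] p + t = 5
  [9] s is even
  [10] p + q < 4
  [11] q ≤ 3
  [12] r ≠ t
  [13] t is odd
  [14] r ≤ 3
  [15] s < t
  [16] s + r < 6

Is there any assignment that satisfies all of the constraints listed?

Unsatisfiable

Constraint 9 makes s even and constraint 13 makes t odd, so s + t must be odd. Constraint 7 says s + t is even — contradiction.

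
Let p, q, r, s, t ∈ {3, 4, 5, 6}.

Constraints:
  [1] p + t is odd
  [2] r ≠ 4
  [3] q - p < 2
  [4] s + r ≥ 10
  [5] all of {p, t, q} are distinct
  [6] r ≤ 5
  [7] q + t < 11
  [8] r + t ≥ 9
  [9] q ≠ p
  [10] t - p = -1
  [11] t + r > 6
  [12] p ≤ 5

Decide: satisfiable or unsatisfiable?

Satisfiable

Setting (p, q, r, s, t) = (5, 6, 5, 5, 4) satisfies everything: constraint 3: q - p = 1; constraint 4: s + r = 10; constraint 7: q + t = 10, and the others follow.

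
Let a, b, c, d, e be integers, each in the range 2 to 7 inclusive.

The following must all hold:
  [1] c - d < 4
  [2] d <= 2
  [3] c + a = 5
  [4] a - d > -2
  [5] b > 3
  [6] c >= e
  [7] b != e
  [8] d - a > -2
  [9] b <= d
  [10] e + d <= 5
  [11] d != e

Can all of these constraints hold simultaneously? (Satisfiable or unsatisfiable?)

Unsatisfiable

From constraint 5: b ≥ 4. From constraints 2 and 9: b ≤ d and d ≤ 2, so b ≤ 2. But 2 < 4, so no value of b works.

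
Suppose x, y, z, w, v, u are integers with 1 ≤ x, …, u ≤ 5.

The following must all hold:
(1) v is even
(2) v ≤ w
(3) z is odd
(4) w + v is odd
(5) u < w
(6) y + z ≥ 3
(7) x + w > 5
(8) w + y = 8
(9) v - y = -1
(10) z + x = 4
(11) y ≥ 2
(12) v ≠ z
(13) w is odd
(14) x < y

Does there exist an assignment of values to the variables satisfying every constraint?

Take x = 1, y = 3, z = 3, w = 5, v = 2, u = 4. Then constraint 6: y + z = 6; constraint 7: x + w = 6, and every other listed constraint is also met.

Satisfiable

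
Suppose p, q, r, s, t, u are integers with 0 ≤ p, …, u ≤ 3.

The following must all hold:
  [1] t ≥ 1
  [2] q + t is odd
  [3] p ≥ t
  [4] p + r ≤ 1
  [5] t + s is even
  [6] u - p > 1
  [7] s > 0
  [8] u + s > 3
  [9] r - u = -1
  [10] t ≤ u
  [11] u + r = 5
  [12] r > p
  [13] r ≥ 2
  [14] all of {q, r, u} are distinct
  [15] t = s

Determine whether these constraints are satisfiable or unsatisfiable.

From constraints 1 and 3: p ≥ t ≥ 1. From constraint 13: r ≥ 2. Hence p + r ≥ 3. But constraint 4 requires p + r ≤ 1, and 1 < 3. Contradiction.

Unsatisfiable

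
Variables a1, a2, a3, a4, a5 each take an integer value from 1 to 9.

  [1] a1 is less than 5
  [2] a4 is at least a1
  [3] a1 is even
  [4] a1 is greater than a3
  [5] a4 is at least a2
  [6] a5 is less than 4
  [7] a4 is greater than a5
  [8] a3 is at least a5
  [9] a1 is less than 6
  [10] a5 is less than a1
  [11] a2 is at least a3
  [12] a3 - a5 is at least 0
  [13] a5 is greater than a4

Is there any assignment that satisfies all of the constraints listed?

Unsatisfiable

Constraints 2, 4, 8, and 13 give a5 ≤ a3, a3 < a1, a1 ≤ a4, a4 < a5. Chaining: a5 ≤ a3 < a1 ≤ a4 < a5, which forces a5 < a5 — impossible.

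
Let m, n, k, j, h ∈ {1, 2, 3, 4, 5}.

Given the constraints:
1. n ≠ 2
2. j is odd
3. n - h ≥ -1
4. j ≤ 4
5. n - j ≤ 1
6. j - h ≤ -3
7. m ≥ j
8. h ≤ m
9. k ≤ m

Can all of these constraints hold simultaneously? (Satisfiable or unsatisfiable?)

Unsatisfiable

Constraints 3, 5, and 6 give h − j ≥ 3, j − n ≥ -1, n − h ≥ -1.
Adding all 3 inequalities: the left sides telescope to 0, and the right sides sum to 3 + (-1) + (-1) = 1. So 0 ≥ 1, which is false.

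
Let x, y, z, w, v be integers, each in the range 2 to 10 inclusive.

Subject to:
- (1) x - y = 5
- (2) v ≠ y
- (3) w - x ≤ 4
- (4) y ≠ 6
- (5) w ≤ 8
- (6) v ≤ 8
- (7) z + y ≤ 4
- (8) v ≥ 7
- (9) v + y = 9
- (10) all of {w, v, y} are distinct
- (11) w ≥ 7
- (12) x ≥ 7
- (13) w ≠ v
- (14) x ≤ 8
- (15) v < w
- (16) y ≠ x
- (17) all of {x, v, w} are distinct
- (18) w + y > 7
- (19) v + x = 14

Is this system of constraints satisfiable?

Constraints 5, 6, 8, 11, 12, and 14 confine each of x, v, w to the 2 values {7, 8}.
Constraint 17 requires all 3 of them to be distinct, but only 2 values are available — impossible by the pigeonhole principle.

Unsatisfiable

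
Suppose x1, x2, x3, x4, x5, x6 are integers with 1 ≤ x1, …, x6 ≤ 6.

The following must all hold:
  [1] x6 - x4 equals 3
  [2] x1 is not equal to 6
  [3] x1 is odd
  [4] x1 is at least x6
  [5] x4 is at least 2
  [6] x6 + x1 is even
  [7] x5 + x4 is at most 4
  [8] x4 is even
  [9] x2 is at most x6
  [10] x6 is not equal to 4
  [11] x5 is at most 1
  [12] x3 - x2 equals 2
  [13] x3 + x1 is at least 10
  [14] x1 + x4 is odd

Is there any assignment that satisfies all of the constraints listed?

Try x1 = 5, x2 = 4, x3 = 6, x4 = 2, x5 = 1, x6 = 5.
Check constraint 1: x6 - x4 = 3; constraint 7: x5 + x4 = 3; constraint 12: x3 - x2 = 2. The remaining constraints are straightforward to verify.

Satisfiable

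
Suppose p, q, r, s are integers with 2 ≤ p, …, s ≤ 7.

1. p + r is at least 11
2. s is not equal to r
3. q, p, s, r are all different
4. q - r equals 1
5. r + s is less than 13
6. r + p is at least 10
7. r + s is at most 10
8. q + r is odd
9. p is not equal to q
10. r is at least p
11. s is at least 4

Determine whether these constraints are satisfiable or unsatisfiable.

Satisfiable

Try p = 5, q = 7, r = 6, s = 4.
Check constraint 1: p + r = 11; constraint 4: q - r = 1; constraint 5: r + s = 10. The remaining constraints are straightforward to verify.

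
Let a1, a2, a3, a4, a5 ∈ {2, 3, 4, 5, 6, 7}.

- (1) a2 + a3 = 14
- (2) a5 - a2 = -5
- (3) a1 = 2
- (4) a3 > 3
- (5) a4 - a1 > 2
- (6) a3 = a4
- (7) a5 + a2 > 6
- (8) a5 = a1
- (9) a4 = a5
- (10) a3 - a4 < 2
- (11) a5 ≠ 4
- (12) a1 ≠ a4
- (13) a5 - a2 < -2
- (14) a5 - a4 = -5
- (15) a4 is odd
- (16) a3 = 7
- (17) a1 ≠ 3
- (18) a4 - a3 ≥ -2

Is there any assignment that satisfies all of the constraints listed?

Unsatisfiable

Constraint 16 fixes a3 = 7 and constraint 3 fixes a1 = 2. Constraints 6, 8, and 9 give a3 = a4 = a5 = a1, so a3 = a1. But 7 ≠ 2 — contradiction.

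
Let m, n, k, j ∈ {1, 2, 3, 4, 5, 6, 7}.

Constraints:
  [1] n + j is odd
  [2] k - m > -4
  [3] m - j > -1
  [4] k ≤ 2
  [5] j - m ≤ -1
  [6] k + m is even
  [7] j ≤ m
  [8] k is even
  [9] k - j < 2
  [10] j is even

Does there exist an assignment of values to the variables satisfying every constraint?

Satisfiable

Try m = 4, n = 1, k = 2, j = 2.
Check constraint 2: k - m = -2; constraint 3: m - j = 2. The remaining constraints are straightforward to verify.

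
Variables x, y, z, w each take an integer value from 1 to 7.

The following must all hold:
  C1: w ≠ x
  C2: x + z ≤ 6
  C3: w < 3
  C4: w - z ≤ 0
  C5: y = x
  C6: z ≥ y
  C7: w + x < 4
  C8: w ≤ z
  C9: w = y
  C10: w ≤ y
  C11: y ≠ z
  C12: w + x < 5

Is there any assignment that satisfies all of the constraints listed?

Unsatisfiable

From constraints 5 and 9, w = y = x, so w = x. But constraint 1 says w ≠ x. Contradiction.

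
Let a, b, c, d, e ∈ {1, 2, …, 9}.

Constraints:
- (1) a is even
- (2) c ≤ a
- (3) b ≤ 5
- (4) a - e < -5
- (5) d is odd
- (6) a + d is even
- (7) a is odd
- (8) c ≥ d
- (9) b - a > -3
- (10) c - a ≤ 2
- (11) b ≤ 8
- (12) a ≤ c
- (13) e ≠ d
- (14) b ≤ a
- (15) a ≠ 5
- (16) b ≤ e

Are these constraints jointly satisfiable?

Unsatisfiable

Constraint 1 makes a even and constraint 5 makes d odd, so a + d must be odd. Constraint 6 says a + d is even — contradiction.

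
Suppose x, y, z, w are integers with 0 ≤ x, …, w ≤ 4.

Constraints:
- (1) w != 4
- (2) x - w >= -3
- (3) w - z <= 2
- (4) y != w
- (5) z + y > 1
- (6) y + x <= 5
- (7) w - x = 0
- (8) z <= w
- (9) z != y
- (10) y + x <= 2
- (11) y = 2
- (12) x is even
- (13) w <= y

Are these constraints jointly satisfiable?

Satisfiable

Setting (x, y, z, w) = (0, 2, 0, 0) satisfies everything: constraint 2: x - w = 0; constraint 3: w - z = 0; constraint 5: z + y = 2, and the others follow.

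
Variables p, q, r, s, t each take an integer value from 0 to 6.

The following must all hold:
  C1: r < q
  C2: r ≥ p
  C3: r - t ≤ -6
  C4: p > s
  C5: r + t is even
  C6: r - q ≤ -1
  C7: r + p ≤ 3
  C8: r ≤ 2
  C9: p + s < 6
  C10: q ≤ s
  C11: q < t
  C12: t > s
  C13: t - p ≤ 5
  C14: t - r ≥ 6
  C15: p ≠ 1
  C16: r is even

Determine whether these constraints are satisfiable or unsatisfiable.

Constraints 2, 4, 6, and 10 give q ≤ s, s < p, p ≤ r, r < q. Chaining: q ≤ s < p ≤ r < q, which forces q < q — impossible.

Unsatisfiable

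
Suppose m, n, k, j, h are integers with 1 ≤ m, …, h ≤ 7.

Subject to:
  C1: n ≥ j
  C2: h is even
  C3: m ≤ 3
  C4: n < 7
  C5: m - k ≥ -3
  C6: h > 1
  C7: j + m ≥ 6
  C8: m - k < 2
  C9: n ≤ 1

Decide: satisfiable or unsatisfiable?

From constraints 1 and 9: j ≤ n ≤ 1. From constraint 3: m ≤ 3. Hence j + m ≤ 4. But constraint 7 requires j + m ≥ 6, and 6 > 4. Contradiction.

Unsatisfiable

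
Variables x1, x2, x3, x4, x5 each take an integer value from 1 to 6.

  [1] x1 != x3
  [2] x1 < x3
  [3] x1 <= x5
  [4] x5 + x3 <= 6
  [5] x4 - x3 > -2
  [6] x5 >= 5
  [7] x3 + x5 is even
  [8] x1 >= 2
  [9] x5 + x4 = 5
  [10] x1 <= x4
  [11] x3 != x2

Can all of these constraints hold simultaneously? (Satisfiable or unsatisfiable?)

Unsatisfiable

From constraint 6: x5 ≥ 5. From constraints 8 and 10: x4 ≥ x1 ≥ 2. Hence x5 + x4 ≥ 7. But constraint 9 requires x5 + x4 = 5, and 5 < 7. Contradiction.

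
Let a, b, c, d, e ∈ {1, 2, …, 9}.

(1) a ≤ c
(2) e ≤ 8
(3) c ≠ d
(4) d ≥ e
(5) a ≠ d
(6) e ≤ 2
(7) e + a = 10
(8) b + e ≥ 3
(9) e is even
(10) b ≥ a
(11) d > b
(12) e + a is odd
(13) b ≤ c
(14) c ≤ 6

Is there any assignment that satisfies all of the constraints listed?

From constraint 6: e ≤ 2. From constraints 1 and 14: a ≤ c ≤ 6. Hence e + a ≤ 8. But constraint 7 requires e + a = 10, and 10 > 8. Contradiction.

Unsatisfiable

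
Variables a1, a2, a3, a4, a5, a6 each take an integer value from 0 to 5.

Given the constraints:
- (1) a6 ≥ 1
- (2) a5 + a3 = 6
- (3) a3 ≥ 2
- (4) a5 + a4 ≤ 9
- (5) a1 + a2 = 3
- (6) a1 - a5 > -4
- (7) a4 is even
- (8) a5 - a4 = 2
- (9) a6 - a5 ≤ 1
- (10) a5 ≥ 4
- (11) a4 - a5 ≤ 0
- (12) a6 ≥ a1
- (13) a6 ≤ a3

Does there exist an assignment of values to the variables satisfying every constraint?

Try a1 = 2, a2 = 1, a3 = 2, a4 = 2, a5 = 4, a6 = 2.
Check constraint 2: a5 + a3 = 6; constraint 4: a5 + a4 = 6. The remaining constraints are straightforward to verify.

Satisfiable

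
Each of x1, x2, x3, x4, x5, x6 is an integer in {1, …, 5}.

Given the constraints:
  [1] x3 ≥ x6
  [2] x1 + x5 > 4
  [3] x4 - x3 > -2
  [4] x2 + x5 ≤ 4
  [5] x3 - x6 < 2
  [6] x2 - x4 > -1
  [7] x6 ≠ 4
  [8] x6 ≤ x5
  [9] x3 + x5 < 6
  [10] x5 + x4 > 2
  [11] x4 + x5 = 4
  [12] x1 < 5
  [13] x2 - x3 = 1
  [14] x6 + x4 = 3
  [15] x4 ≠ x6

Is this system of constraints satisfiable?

One satisfying assignment is x1 = 3, x2 = 2, x3 = 1, x4 = 2, x5 = 2, x6 = 1.
For the less obvious constraints — constraint 2: x1 + x5 = 5; constraint 3: x4 - x3 = 1; constraint 4: x2 + x5 = 4 — and the others hold by inspection.

Satisfiable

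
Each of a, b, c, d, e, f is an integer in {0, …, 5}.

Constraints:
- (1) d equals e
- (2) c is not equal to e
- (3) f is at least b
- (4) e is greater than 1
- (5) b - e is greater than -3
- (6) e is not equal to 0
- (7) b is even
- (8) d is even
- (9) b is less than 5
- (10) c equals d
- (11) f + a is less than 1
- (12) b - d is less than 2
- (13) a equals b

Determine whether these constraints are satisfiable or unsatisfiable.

Unsatisfiable

From constraints 1 and 10, c = d = e, so c = e. But constraint 2 says c ≠ e. Contradiction.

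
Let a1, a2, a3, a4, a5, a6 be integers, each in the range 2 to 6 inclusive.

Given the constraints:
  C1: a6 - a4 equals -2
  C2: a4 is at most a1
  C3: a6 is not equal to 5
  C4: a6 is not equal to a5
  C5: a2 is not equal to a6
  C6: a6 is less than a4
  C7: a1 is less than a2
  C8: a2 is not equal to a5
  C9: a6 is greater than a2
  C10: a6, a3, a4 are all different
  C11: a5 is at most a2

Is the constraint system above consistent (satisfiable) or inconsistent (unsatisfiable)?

Constraints 2, 6, 7, and 9 give a1 < a2, a2 < a6, a6 < a4, a4 ≤ a1. Chaining: a1 < a2 < a6 < a4 ≤ a1, which forces a1 < a1 — impossible.

Unsatisfiable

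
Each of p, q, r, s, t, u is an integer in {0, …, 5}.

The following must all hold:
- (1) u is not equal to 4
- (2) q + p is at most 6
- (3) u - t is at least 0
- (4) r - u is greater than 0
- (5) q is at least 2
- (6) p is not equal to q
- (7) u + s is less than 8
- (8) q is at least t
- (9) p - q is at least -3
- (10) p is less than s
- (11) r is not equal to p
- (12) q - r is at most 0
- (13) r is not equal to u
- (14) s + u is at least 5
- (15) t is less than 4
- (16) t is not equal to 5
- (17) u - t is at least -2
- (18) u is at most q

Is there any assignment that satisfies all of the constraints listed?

Satisfiable

The assignment p = 0, q = 3, r = 4, s = 3, t = 3, u = 3 works:
  constraint 2 holds since q + p = 3.
  constraint 3 holds since u - t = 0.
  constraint 4 holds since r - u = 1.
The rest check out directly.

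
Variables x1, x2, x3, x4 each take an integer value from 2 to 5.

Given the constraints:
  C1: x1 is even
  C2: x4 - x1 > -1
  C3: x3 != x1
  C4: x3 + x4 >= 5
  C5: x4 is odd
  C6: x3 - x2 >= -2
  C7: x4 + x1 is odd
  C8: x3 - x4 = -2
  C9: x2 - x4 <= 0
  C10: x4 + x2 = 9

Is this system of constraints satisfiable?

Satisfiable

Setting (x1, x2, x3, x4) = (4, 4, 3, 5) satisfies everything: constraint 2: x4 - x1 = 1; constraint 4: x3 + x4 = 8, and the others follow.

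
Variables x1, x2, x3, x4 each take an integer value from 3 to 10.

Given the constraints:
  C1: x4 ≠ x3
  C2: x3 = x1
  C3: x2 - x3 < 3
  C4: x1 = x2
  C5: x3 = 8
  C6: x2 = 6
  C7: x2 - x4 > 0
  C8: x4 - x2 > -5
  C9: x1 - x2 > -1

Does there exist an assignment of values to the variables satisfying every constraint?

Unsatisfiable

Constraint 5 fixes x3 = 8 and constraint 6 fixes x2 = 6. Constraints 2 and 4 give x3 = x1 = x2, so x3 = x2. But 8 ≠ 6 — contradiction.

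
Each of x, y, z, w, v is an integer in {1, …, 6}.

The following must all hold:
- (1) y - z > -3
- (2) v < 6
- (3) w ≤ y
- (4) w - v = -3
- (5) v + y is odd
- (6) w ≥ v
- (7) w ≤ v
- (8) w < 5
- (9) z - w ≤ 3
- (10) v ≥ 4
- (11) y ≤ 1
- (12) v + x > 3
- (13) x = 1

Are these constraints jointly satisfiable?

Unsatisfiable

From constraints 6 and 10: w ≥ v and v ≥ 4, so w ≥ 4. From constraints 3 and 11: w ≤ y and y ≤ 1, so w ≤ 1. But 1 < 4, so no value of w works.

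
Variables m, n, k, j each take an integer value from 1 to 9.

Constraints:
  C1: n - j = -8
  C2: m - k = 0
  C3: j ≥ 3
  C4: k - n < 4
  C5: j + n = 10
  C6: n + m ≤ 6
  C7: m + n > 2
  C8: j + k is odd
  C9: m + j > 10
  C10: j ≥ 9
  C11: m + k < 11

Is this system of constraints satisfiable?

Satisfiable

Setting (m, n, k, j) = (4, 1, 4, 9) satisfies everything: constraint 1: n - j = -8; constraint 2: m - k = 0, and the others follow.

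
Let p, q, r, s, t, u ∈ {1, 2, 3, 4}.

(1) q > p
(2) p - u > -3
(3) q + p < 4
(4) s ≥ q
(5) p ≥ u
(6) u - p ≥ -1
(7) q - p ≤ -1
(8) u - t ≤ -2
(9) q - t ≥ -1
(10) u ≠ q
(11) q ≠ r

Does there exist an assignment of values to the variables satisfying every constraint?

Constraints 6, 7, 8, and 9 give t − u ≥ 2, u − p ≥ -1, p − q ≥ 1, q − t ≥ -1.
Adding all 4 inequalities: the left sides telescope to 0, and the right sides sum to 2 + (-1) + 1 + (-1) = 1. So 0 ≥ 1, which is false.

Unsatisfiable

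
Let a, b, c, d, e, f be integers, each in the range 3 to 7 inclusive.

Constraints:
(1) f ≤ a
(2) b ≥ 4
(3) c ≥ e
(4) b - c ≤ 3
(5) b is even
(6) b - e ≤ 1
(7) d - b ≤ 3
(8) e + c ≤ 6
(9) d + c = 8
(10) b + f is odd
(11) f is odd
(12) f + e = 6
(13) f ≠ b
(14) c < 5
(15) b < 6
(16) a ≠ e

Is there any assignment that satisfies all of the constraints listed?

Satisfiable

Take a = 6, b = 4, c = 3, d = 5, e = 3, f = 3. Then constraint 4: b - c = 1; constraint 6: b - e = 1; constraint 7: d - b = 1, and every other listed constraint is also met.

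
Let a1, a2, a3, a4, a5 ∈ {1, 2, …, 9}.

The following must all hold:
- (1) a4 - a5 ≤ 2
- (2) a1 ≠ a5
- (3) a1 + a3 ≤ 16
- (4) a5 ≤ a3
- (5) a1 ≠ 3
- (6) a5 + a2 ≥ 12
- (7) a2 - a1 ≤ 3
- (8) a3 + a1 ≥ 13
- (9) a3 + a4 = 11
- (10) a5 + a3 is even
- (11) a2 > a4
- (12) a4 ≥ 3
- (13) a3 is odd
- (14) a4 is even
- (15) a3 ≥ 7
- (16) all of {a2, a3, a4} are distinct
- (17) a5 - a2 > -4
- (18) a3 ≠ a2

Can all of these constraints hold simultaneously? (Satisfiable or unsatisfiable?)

Satisfiable

The assignment a1 = 8, a2 = 8, a3 = 7, a4 = 4, a5 = 5 works:
  constraint 1 holds since a4 - a5 = -1.
  constraint 3 holds since a1 + a3 = 15.
  constraint 6 holds since a5 + a2 = 13.
The rest check out directly.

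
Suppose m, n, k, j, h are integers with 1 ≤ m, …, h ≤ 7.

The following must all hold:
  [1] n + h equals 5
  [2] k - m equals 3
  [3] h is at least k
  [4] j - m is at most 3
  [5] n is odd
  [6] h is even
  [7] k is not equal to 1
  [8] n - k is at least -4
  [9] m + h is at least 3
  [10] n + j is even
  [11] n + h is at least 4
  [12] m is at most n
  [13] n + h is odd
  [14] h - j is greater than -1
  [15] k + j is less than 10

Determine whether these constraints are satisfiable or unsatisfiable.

Satisfiable

Setting (m, n, k, j, h) = (1, 1, 4, 3, 4) satisfies everything: constraint 1: n + h = 5; constraint 2: k - m = 3, and the others follow.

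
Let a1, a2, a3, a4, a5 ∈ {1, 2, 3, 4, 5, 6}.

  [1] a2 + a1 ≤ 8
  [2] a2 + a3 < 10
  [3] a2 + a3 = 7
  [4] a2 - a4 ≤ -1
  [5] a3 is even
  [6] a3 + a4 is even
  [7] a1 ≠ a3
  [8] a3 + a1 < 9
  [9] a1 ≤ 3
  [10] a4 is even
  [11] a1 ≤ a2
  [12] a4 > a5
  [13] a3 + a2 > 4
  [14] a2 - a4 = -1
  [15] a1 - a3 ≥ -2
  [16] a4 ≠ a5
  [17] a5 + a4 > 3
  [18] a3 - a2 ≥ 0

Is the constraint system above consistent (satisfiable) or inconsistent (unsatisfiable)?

The assignment a1 = 3, a2 = 3, a3 = 4, a4 = 4, a5 = 2 works:
  constraint 1 holds since a2 + a1 = 6.
  constraint 2 holds since a2 + a3 = 7.
  constraint 3 holds since a2 + a3 = 7.
The rest check out directly.

Satisfiable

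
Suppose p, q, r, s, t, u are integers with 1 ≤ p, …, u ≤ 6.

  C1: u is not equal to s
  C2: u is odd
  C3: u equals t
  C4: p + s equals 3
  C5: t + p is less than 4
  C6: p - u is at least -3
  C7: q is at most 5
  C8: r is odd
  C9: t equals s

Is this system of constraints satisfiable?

From constraints 3 and 9, u = t = s, so u = s. But constraint 1 says u ≠ s. Contradiction.

Unsatisfiable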